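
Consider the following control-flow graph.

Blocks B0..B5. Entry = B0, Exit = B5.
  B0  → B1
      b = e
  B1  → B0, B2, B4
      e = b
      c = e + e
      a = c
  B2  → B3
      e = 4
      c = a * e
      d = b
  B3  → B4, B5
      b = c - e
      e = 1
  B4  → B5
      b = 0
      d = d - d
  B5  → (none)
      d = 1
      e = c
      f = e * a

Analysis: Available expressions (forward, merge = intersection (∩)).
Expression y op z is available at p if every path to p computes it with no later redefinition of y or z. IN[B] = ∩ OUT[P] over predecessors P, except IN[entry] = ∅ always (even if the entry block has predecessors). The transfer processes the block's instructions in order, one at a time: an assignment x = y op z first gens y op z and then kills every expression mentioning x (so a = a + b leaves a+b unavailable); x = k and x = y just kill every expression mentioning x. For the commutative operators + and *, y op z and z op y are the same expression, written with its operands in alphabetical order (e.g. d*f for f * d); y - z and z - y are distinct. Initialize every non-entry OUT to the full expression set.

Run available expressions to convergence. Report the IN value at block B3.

Converged values:
  B0: | IN={} | OUT={}
  B1: | IN={} | OUT={e+e}
  B2: | IN={e+e} | OUT={a*e}
  B3: | IN={a*e} | OUT={}
  B4: | IN={} | OUT={}
  B5: | IN={} | OUT={a*e}

Merge at B3: IN[B3] = OUT[B2] = {a*e}

Answer: {a*e}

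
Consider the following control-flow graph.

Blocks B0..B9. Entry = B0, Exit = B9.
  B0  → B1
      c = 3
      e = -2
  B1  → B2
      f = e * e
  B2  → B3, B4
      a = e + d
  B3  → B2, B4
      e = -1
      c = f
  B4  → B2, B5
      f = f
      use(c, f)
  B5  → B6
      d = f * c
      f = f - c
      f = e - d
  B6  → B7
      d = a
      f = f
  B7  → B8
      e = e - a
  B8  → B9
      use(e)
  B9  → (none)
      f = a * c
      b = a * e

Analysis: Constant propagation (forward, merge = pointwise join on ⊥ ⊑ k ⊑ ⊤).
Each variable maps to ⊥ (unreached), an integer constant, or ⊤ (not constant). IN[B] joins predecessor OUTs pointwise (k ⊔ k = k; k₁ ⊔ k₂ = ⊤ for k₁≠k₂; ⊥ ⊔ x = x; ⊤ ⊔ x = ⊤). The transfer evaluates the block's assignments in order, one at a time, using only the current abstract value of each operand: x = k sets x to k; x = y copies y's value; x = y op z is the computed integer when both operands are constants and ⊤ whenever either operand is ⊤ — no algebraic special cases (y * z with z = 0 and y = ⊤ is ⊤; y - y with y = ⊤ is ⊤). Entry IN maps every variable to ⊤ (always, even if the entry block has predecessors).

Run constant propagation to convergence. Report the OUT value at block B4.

Answer: {a: ⊤, b: ⊤, c: ⊤, d: ⊤, e: ⊤, f: 4}

Trace:
Per-block solution:
  B0: | IN=(all ⊤) | OUT={c:3, e:-2; rest ⊤}
  B1: | IN={c:3, e:-2; rest ⊤} | OUT={c:3, e:-2, f:4; rest ⊤}
  B2: | IN={f:4; rest ⊤} | OUT={f:4; rest ⊤}
  B3: | IN={f:4; rest ⊤} | OUT={c:4, e:-1, f:4; rest ⊤}
  B4: | IN={f:4; rest ⊤} | OUT={f:4; rest ⊤}
  B5: | IN={f:4; rest ⊤} | OUT=(all ⊤)
  B6: | IN=(all ⊤) | OUT=(all ⊤)
  B7: | IN=(all ⊤) | OUT=(all ⊤)
  B8: | IN=(all ⊤) | OUT=(all ⊤)
  B9: | IN=(all ⊤) | OUT=(all ⊤)

Merge at B4: IN[B4] = OUT[B2] ⊔ OUT[B3] = {a: ⊤, b: ⊤, c: ⊤, d: ⊤, e: ⊤, f: 4}
Applying B4's transfer function to that IN value gives OUT[B4] (row B4 above).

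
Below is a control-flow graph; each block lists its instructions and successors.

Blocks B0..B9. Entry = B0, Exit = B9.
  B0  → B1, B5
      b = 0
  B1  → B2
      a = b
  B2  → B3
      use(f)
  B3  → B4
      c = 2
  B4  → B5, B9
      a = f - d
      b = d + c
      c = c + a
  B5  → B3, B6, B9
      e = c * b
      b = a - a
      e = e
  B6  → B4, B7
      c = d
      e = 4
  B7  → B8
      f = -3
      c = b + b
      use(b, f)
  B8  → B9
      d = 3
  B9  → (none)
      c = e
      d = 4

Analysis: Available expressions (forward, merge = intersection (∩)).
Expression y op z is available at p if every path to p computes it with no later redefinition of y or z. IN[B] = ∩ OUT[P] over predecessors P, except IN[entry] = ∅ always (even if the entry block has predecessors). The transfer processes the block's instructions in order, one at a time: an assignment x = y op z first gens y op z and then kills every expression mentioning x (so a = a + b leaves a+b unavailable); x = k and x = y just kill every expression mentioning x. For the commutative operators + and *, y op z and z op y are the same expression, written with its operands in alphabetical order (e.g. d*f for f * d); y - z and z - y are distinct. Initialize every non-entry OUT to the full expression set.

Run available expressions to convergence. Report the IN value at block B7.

Converged values:
  B0:  IN={}  OUT={}
  B1:  IN={}  OUT={}
  B2:  IN={}  OUT={}
  B3:  IN={}  OUT={}
  B4:  IN={}  OUT={f-d}
  B5:  IN={}  OUT={a-a}
  B6:  IN={a-a}  OUT={a-a}
  B7:  IN={a-a}  OUT={a-a, b+b}
  B8:  IN={a-a, b+b}  OUT={a-a, b+b}
  B9:  IN={}  OUT={}

Merge at B7: IN[B7] = OUT[B6] = {a-a}

Answer: {a-a}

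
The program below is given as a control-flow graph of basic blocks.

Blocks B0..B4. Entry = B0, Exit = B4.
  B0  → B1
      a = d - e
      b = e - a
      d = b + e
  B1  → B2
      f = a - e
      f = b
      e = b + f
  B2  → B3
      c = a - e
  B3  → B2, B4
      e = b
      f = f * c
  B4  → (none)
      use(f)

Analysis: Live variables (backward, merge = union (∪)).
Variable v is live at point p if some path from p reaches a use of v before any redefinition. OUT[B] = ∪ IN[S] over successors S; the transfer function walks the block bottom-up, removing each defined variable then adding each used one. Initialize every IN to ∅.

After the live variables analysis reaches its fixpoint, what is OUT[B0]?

Converged values:
  B0: | IN={d, e} | OUT={a, b, e}
  B1: | IN={a, b, e} | OUT={a, b, e, f}
  B2: | IN={a, b, e, f} | OUT={a, b, c, f}
  B3: | IN={a, b, c, f} | OUT={a, b, e, f}
  B4: | IN={f} | OUT={}

Merge at B0: OUT[B0] = IN[B1] = {a, b, e}

Answer: {a, b, e}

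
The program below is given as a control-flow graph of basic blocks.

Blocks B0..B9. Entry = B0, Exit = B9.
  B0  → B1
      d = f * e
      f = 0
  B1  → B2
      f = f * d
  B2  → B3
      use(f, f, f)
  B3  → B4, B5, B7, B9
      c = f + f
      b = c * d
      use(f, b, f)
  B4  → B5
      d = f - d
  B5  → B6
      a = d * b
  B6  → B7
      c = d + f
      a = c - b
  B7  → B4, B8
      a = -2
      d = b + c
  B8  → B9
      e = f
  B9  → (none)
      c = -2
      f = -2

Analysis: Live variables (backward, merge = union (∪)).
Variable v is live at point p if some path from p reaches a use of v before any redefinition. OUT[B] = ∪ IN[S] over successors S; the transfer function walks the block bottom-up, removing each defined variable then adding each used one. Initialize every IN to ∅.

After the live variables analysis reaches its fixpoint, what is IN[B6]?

Answer: {b, d, f}

Trace:
Per-block solution:
  B0: | IN={e, f} | OUT={d, f}
  B1: | IN={d, f} | OUT={d, f}
  B2: | IN={d, f} | OUT={d, f}
  B3: | IN={d, f} | OUT={b, c, d, f}
  B4: | IN={b, d, f} | OUT={b, d, f}
  B5: | IN={b, d, f} | OUT={b, d, f}
  B6: | IN={b, d, f} | OUT={b, c, f}
  B7: | IN={b, c, f} | OUT={b, d, f}
  B8: | IN={f} | OUT={}
  B9: | IN={} | OUT={}

Merge at B6: OUT[B6] = IN[B7] = {b, c, f}
Applying B6's transfer function to that OUT value gives IN[B6] (row B6 above).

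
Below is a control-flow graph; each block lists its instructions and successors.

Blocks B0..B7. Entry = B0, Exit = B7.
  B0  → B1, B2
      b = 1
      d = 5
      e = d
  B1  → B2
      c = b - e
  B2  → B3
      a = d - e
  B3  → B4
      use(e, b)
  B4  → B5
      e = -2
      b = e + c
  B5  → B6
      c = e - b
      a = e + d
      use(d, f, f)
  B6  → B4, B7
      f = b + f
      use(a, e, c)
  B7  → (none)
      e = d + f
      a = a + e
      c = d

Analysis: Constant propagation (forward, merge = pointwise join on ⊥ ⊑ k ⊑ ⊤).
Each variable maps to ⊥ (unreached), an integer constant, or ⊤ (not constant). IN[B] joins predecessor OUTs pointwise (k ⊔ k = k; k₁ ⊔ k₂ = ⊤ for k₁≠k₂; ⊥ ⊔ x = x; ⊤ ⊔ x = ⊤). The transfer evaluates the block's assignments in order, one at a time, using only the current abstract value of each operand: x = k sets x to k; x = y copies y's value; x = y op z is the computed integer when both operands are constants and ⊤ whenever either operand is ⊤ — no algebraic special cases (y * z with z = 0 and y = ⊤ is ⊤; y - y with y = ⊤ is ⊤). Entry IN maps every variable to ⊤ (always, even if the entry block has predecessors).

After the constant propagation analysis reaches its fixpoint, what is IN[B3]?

Answer: {a: 0, b: 1, c: ⊤, d: 5, e: 5, f: ⊤}

Trace:
Converged values:
  B0:   IN=(all ⊤)   OUT={b:1, d:5, e:5; rest ⊤}
  B1:   IN={b:1, d:5, e:5; rest ⊤}   OUT={b:1, c:-4, d:5, e:5; rest ⊤}
  B2:   IN={b:1, d:5, e:5; rest ⊤}   OUT={a:0, b:1, d:5, e:5; rest ⊤}
  B3:   IN={a:0, b:1, d:5, e:5; rest ⊤}   OUT={a:0, b:1, d:5, e:5; rest ⊤}
  B4:   IN={d:5; rest ⊤}   OUT={d:5, e:-2; rest ⊤}
  B5:   IN={d:5, e:-2; rest ⊤}   OUT={a:3, d:5, e:-2; rest ⊤}
  B6:   IN={a:3, d:5, e:-2; rest ⊤}   OUT={a:3, d:5, e:-2; rest ⊤}
  B7:   IN={a:3, d:5, e:-2; rest ⊤}   OUT={c:5, d:5; rest ⊤}

Merge at B3: IN[B3] = OUT[B2] = {a: 0, b: 1, c: ⊤, d: 5, e: 5, f: ⊤}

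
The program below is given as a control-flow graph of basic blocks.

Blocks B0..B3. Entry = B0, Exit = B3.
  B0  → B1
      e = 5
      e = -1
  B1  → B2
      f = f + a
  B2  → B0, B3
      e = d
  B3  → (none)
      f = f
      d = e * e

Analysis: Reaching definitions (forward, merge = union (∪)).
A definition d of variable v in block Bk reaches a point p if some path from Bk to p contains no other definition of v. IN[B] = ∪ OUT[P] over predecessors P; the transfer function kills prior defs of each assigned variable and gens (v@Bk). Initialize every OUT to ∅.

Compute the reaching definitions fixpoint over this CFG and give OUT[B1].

Per-block solution:
  B0: | IN={e@B2, f@B1} | OUT={e@B0, f@B1}
  B1: | IN={e@B0, f@B1} | OUT={e@B0, f@B1}
  B2: | IN={e@B0, f@B1} | OUT={e@B2, f@B1}
  B3: | IN={e@B2, f@B1} | OUT={d@B3, e@B2, f@B3}

Merge at B1: IN[B1] = OUT[B0] = {e@B0, f@B1}
Applying B1's transfer function to that IN value gives OUT[B1] (row B1 above).

Answer: {e@B0, f@B1}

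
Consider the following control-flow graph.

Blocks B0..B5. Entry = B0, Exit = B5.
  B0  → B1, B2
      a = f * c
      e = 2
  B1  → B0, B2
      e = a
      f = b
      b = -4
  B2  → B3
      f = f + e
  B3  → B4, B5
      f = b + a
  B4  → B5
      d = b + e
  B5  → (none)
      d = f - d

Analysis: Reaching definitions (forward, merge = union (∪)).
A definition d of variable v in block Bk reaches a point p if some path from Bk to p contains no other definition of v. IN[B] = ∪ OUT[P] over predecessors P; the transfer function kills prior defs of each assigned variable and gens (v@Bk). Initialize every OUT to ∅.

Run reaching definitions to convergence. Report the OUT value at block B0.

Per-block solution:
  B0:   IN={a@B0, b@B1, e@B1, f@B1}   OUT={a@B0, b@B1, e@B0, f@B1}
  B1:   IN={a@B0, b@B1, e@B0, f@B1}   OUT={a@B0, b@B1, e@B1, f@B1}
  B2:   IN={a@B0, b@B1, e@B0, e@B1, f@B1}   OUT={a@B0, b@B1, e@B0, e@B1, f@B2}
  B3:   IN={a@B0, b@B1, e@B0, e@B1, f@B2}   OUT={a@B0, b@B1, e@B0, e@B1, f@B3}
  B4:   IN={a@B0, b@B1, e@B0, e@B1, f@B3}   OUT={a@B0, b@B1, d@B4, e@B0, e@B1, f@B3}
  B5:   IN={a@B0, b@B1, d@B4, e@B0, e@B1, f@B3}   OUT={a@B0, b@B1, d@B5, e@B0, e@B1, f@B3}

Merge at B0 (entry node, so the boundary value {} is joined with the incoming edge(s)): IN[B0] = {} ⊔ OUT[B1] = {a@B0, b@B1, e@B1, f@B1}
Applying B0's transfer function to that IN value gives OUT[B0] (row B0 above).

Answer: {a@B0, b@B1, e@B0, f@B1}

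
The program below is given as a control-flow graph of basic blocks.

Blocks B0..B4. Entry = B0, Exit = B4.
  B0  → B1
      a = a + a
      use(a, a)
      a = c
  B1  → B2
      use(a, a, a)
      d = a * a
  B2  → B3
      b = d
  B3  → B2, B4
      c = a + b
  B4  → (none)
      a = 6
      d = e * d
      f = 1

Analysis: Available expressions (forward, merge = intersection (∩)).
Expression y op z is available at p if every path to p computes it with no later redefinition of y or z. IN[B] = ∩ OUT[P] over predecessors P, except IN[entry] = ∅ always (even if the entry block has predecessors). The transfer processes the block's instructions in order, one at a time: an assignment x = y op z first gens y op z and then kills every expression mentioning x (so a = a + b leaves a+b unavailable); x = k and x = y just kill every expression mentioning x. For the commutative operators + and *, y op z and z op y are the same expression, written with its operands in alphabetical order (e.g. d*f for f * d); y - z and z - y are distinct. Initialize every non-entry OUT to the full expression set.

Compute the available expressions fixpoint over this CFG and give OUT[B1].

Per-block solution:
  B0:   IN={}   OUT={}
  B1:   IN={}   OUT={a*a}
  B2:   IN={a*a}   OUT={a*a}
  B3:   IN={a*a}   OUT={a*a, a+b}
  B4:   IN={a*a, a+b}   OUT={}

Merge at B1: IN[B1] = OUT[B0] = {}
Applying B1's transfer function to that IN value gives OUT[B1] (row B1 above).

Answer: {a*a}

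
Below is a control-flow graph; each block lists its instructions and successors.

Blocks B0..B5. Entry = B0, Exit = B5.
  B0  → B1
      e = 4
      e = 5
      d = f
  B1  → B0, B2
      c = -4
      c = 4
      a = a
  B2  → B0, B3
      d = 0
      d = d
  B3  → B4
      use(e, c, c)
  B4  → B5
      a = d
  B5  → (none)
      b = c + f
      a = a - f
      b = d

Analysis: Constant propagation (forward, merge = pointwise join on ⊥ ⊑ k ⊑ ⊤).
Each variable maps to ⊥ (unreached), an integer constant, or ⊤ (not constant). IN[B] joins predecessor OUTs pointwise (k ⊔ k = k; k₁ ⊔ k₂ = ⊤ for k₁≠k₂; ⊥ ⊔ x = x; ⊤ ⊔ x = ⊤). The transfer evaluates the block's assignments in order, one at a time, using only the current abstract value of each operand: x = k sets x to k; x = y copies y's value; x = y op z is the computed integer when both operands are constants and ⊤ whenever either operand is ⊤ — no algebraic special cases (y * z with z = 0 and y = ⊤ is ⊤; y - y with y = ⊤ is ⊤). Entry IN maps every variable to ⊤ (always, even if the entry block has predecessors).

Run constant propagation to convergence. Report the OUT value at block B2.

Answer: {a: ⊤, b: ⊤, c: 4, d: 0, e: 5, f: ⊤}

Trace:
Per-block solution:
  B0:  IN=(all ⊤)  OUT={e:5; rest ⊤}
  B1:  IN={e:5; rest ⊤}  OUT={c:4, e:5; rest ⊤}
  B2:  IN={c:4, e:5; rest ⊤}  OUT={c:4, d:0, e:5; rest ⊤}
  B3:  IN={c:4, d:0, e:5; rest ⊤}  OUT={c:4, d:0, e:5; rest ⊤}
  B4:  IN={c:4, d:0, e:5; rest ⊤}  OUT={a:0, c:4, d:0, e:5; rest ⊤}
  B5:  IN={a:0, c:4, d:0, e:5; rest ⊤}  OUT={b:0, c:4, d:0, e:5; rest ⊤}

Merge at B2: IN[B2] = OUT[B1] = {a: ⊤, b: ⊤, c: 4, d: ⊤, e: 5, f: ⊤}
Applying B2's transfer function to that IN value gives OUT[B2] (row B2 above).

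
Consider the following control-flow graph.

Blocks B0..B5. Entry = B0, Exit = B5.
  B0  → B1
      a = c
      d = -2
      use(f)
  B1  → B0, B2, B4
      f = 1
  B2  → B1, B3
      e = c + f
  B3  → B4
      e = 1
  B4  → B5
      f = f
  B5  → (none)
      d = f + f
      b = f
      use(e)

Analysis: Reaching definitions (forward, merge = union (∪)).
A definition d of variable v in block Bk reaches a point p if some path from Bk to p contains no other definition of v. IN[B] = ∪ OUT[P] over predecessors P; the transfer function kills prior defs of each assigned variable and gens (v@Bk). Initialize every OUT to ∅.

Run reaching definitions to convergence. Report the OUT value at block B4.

Answer: {a@B0, d@B0, e@B2, e@B3, f@B4}

Working:
Converged values:
  B0: | IN={a@B0, d@B0, e@B2, f@B1} | OUT={a@B0, d@B0, e@B2, f@B1}
  B1: | IN={a@B0, d@B0, e@B2, f@B1} | OUT={a@B0, d@B0, e@B2, f@B1}
  B2: | IN={a@B0, d@B0, e@B2, f@B1} | OUT={a@B0, d@B0, e@B2, f@B1}
  B3: | IN={a@B0, d@B0, e@B2, f@B1} | OUT={a@B0, d@B0, e@B3, f@B1}
  B4: | IN={a@B0, d@B0, e@B2, e@B3, f@B1} | OUT={a@B0, d@B0, e@B2, e@B3, f@B4}
  B5: | IN={a@B0, d@B0, e@B2, e@B3, f@B4} | OUT={a@B0, b@B5, d@B5, e@B2, e@B3, f@B4}

Merge at B4: IN[B4] = OUT[B1] ⊔ OUT[B3] = {a@B0, d@B0, e@B2, e@B3, f@B1}
Applying B4's transfer function to that IN value gives OUT[B4] (row B4 above).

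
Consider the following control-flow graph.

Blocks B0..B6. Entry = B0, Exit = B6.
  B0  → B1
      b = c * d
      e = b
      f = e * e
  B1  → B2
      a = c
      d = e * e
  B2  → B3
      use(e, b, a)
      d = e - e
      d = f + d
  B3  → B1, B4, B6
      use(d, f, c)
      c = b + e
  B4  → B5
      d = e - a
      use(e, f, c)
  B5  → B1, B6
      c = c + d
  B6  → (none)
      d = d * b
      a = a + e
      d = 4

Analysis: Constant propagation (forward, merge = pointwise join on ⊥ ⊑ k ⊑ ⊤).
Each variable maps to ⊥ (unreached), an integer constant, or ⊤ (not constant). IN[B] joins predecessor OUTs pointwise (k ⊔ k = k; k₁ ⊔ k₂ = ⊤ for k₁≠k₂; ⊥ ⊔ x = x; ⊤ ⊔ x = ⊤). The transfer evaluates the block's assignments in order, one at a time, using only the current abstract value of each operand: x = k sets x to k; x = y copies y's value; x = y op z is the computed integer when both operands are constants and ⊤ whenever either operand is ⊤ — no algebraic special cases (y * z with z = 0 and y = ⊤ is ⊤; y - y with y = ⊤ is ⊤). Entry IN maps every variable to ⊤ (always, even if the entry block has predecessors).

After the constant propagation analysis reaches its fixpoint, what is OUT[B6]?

Answer: {a: ⊤, b: ⊤, c: ⊤, d: 4, e: ⊤, f: ⊤}

Derivation:
Per-block solution:
  B0:  IN=(all ⊤)  OUT=(all ⊤)
  B1:  IN=(all ⊤)  OUT=(all ⊤)
  B2:  IN=(all ⊤)  OUT=(all ⊤)
  B3:  IN=(all ⊤)  OUT=(all ⊤)
  B4:  IN=(all ⊤)  OUT=(all ⊤)
  B5:  IN=(all ⊤)  OUT=(all ⊤)
  B6:  IN=(all ⊤)  OUT={d:4; rest ⊤}

Merge at B6: IN[B6] = OUT[B3] ⊔ OUT[B5] = {a: ⊤, b: ⊤, c: ⊤, d: ⊤, e: ⊤, f: ⊤}
Applying B6's transfer function to that IN value gives OUT[B6] (row B6 above).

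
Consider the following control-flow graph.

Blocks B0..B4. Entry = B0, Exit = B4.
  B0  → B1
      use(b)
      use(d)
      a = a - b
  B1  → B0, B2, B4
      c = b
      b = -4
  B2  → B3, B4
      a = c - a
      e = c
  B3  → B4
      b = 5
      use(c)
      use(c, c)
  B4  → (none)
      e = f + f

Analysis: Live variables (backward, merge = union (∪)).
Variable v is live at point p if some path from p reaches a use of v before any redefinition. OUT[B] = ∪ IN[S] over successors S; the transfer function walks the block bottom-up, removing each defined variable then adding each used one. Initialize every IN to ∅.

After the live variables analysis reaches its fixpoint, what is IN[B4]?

Answer: {f}

Derivation:
Converged values:
  B0: | IN={a, b, d, f} | OUT={a, b, d, f}
  B1: | IN={a, b, d, f} | OUT={a, b, c, d, f}
  B2: | IN={a, c, f} | OUT={c, f}
  B3: | IN={c, f} | OUT={f}
  B4: | IN={f} | OUT={}

B4 is the boundary node: OUT[B4] = {}
Applying B4's transfer function to that OUT value gives IN[B4] (row B4 above).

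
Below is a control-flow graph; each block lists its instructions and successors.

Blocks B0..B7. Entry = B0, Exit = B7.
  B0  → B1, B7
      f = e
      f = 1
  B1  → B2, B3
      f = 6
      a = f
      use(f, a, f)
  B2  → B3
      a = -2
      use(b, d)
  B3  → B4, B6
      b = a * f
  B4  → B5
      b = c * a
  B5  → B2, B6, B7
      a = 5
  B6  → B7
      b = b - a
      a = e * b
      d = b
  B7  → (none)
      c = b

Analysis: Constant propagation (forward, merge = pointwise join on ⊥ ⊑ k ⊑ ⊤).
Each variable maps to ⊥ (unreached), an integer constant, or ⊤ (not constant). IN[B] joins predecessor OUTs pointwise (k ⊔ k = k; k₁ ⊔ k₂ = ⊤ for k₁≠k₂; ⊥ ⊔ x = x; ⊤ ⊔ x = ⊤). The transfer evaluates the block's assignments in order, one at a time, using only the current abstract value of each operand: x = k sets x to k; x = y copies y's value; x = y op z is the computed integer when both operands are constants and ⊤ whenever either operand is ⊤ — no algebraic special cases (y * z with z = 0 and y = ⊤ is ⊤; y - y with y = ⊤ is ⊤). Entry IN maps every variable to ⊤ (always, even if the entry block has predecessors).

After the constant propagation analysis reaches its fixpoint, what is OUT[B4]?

Answer: {a: ⊤, b: ⊤, c: ⊤, d: ⊤, e: ⊤, f: 6}

Trace:
Per-block solution:
  B0:   IN=(all ⊤)   OUT={f:1; rest ⊤}
  B1:   IN={f:1; rest ⊤}   OUT={a:6, f:6; rest ⊤}
  B2:   IN={f:6; rest ⊤}   OUT={a:-2, f:6; rest ⊤}
  B3:   IN={f:6; rest ⊤}   OUT={f:6; rest ⊤}
  B4:   IN={f:6; rest ⊤}   OUT={f:6; rest ⊤}
  B5:   IN={f:6; rest ⊤}   OUT={a:5, f:6; rest ⊤}
  B6:   IN={f:6; rest ⊤}   OUT={f:6; rest ⊤}
  B7:   IN=(all ⊤)   OUT=(all ⊤)

Merge at B4: IN[B4] = OUT[B3] = {a: ⊤, b: ⊤, c: ⊤, d: ⊤, e: ⊤, f: 6}
Applying B4's transfer function to that IN value gives OUT[B4] (row B4 above).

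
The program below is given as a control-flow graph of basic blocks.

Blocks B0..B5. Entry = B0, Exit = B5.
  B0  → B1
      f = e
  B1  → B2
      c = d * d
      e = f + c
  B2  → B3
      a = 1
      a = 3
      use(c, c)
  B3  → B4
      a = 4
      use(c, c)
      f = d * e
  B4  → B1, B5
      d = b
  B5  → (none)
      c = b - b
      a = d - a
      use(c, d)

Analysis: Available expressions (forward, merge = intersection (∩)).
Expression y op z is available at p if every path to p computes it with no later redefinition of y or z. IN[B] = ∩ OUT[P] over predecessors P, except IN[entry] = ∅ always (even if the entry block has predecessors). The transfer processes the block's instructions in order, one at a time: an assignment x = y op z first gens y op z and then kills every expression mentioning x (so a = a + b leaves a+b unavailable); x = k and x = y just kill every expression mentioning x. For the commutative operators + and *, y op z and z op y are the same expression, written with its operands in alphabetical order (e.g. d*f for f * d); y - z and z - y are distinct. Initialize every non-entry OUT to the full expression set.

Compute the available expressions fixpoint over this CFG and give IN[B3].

Answer: {c+f, d*d}

Trace:
Converged values:
  B0: | IN={} | OUT={}
  B1: | IN={} | OUT={c+f, d*d}
  B2: | IN={c+f, d*d} | OUT={c+f, d*d}
  B3: | IN={c+f, d*d} | OUT={d*d, d*e}
  B4: | IN={d*d, d*e} | OUT={}
  B5: | IN={} | OUT={b-b}

Merge at B3: IN[B3] = OUT[B2] = {c+f, d*d}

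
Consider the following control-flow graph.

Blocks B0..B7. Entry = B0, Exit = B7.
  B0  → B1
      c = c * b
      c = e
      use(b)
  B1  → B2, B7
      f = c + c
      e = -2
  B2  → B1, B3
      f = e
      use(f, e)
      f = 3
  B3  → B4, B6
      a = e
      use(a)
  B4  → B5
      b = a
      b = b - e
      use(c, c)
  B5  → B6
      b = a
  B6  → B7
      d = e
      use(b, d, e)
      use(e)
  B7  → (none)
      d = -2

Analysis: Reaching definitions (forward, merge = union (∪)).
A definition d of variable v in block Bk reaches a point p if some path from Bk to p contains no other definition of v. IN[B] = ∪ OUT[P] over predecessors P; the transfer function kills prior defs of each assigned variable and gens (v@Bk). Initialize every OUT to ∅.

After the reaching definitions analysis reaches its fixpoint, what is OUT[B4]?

Fixpoint table:
  B0: | IN={} | OUT={c@B0}
  B1: | IN={c@B0, e@B1, f@B2} | OUT={c@B0, e@B1, f@B1}
  B2: | IN={c@B0, e@B1, f@B1} | OUT={c@B0, e@B1, f@B2}
  B3: | IN={c@B0, e@B1, f@B2} | OUT={a@B3, c@B0, e@B1, f@B2}
  B4: | IN={a@B3, c@B0, e@B1, f@B2} | OUT={a@B3, b@B4, c@B0, e@B1, f@B2}
  B5: | IN={a@B3, b@B4, c@B0, e@B1, f@B2} | OUT={a@B3, b@B5, c@B0, e@B1, f@B2}
  B6: | IN={a@B3, b@B5, c@B0, e@B1, f@B2} | OUT={a@B3, b@B5, c@B0, d@B6, e@B1, f@B2}
  B7: | IN={a@B3, b@B5, c@B0, d@B6, e@B1, f@B1, f@B2} | OUT={a@B3, b@B5, c@B0, d@B7, e@B1, f@B1, f@B2}

Merge at B4: IN[B4] = OUT[B3] = {a@B3, c@B0, e@B1, f@B2}
Applying B4's transfer function to that IN value gives OUT[B4] (row B4 above).

Answer: {a@B3, b@B4, c@B0, e@B1, f@B2}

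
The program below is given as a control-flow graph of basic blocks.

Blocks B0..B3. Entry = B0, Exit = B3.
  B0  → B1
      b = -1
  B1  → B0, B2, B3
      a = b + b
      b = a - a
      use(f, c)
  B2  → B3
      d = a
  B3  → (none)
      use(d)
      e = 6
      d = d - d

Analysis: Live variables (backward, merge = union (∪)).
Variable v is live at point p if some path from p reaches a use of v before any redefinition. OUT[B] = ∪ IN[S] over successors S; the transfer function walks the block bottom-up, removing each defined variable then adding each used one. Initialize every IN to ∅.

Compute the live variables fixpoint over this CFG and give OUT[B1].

Per-block solution:
  B0:  IN={c, d, f}  OUT={b, c, d, f}
  B1:  IN={b, c, d, f}  OUT={a, c, d, f}
  B2:  IN={a}  OUT={d}
  B3:  IN={d}  OUT={}

Merge at B1: OUT[B1] = IN[B0] ⊔ IN[B2] ⊔ IN[B3] = {a, c, d, f}

Answer: {a, c, d, f}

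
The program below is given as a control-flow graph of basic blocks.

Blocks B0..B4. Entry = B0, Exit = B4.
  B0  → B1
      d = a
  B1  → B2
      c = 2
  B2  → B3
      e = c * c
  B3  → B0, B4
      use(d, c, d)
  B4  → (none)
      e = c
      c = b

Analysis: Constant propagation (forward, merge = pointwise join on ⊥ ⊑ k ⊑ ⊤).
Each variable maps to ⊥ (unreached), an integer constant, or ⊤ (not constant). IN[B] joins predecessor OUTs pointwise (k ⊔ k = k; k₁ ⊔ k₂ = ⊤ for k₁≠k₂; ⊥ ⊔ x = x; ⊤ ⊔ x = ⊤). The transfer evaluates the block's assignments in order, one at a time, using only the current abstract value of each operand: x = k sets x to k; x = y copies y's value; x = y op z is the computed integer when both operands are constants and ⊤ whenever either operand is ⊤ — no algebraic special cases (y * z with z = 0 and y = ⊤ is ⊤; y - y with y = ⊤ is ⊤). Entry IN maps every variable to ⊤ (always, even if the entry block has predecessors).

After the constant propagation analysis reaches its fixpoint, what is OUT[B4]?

Converged values:
  B0:  IN=(all ⊤)  OUT=(all ⊤)
  B1:  IN=(all ⊤)  OUT={c:2; rest ⊤}
  B2:  IN={c:2; rest ⊤}  OUT={c:2, e:4; rest ⊤}
  B3:  IN={c:2, e:4; rest ⊤}  OUT={c:2, e:4; rest ⊤}
  B4:  IN={c:2, e:4; rest ⊤}  OUT={e:2; rest ⊤}

Merge at B4: IN[B4] = OUT[B3] = {a: ⊤, b: ⊤, c: 2, d: ⊤, e: 4, f: ⊤}
Applying B4's transfer function to that IN value gives OUT[B4] (row B4 above).

Answer: {a: ⊤, b: ⊤, c: ⊤, d: ⊤, e: 2, f: ⊤}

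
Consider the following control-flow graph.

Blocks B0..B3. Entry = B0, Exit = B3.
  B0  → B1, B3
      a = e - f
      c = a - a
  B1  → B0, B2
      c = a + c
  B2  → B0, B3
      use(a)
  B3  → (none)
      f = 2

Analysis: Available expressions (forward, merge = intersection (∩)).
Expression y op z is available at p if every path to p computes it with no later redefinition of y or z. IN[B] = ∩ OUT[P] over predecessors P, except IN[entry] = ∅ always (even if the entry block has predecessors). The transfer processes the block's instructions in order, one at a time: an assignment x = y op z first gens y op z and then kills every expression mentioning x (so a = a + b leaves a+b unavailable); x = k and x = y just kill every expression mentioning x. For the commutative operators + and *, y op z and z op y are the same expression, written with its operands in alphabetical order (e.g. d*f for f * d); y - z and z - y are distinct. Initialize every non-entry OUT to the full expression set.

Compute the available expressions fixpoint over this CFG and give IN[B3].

Answer: {a-a, e-f}

Derivation:
Per-block solution:
  B0:  IN={}  OUT={a-a, e-f}
  B1:  IN={a-a, e-f}  OUT={a-a, e-f}
  B2:  IN={a-a, e-f}  OUT={a-a, e-f}
  B3:  IN={a-a, e-f}  OUT={a-a}

Merge at B3: IN[B3] = OUT[B0] ∩ OUT[B2] = {a-a, e-f}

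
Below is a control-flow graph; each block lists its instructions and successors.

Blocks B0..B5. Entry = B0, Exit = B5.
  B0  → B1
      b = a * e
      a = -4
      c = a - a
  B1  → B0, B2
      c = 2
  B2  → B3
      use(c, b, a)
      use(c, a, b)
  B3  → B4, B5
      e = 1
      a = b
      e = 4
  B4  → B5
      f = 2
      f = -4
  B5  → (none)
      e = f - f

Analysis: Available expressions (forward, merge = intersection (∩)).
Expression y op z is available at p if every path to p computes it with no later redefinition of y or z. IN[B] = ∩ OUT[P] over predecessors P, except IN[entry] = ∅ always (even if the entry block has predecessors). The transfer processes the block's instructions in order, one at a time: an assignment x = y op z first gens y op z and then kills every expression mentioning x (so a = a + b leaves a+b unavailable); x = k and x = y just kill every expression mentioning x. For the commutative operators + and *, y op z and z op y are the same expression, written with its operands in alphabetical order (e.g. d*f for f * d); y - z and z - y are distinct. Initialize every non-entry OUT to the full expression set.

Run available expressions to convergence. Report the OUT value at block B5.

Answer: {f-f}

Working:
Fixpoint table:
  B0: | IN={} | OUT={a-a}
  B1: | IN={a-a} | OUT={a-a}
  B2: | IN={a-a} | OUT={a-a}
  B3: | IN={a-a} | OUT={}
  B4: | IN={} | OUT={}
  B5: | IN={} | OUT={f-f}

Merge at B5: IN[B5] = OUT[B3] ∩ OUT[B4] = {}
Applying B5's transfer function to that IN value gives OUT[B5] (row B5 above).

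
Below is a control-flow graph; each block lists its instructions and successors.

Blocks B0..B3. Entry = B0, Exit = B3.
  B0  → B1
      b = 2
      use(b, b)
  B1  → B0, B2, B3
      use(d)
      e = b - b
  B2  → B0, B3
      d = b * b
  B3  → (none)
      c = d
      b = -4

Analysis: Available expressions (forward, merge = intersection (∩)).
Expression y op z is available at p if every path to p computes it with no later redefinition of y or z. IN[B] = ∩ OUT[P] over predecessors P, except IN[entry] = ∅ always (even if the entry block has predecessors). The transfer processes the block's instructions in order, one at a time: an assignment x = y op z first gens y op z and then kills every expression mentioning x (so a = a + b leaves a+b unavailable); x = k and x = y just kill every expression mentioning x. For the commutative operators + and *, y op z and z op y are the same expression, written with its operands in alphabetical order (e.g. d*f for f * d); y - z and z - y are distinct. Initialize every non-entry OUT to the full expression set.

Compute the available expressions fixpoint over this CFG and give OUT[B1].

Answer: {b-b}

Trace:
Converged values:
  B0:  IN={}  OUT={}
  B1:  IN={}  OUT={b-b}
  B2:  IN={b-b}  OUT={b*b, b-b}
  B3:  IN={b-b}  OUT={}

Merge at B1: IN[B1] = OUT[B0] = {}
Applying B1's transfer function to that IN value gives OUT[B1] (row B1 above).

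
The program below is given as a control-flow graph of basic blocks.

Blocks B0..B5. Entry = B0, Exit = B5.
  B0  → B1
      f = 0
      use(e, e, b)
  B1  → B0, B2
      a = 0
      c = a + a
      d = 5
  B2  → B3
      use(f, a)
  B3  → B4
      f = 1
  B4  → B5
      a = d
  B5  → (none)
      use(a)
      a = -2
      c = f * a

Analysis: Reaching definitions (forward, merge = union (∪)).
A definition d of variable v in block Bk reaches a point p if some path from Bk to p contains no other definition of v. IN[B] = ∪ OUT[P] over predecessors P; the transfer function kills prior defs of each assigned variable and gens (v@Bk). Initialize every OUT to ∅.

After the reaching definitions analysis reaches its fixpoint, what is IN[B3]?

Answer: {a@B1, c@B1, d@B1, f@B0}

Trace:
Converged values:
  B0:  IN={a@B1, c@B1, d@B1, f@B0}  OUT={a@B1, c@B1, d@B1, f@B0}
  B1:  IN={a@B1, c@B1, d@B1, f@B0}  OUT={a@B1, c@B1, d@B1, f@B0}
  B2:  IN={a@B1, c@B1, d@B1, f@B0}  OUT={a@B1, c@B1, d@B1, f@B0}
  B3:  IN={a@B1, c@B1, d@B1, f@B0}  OUT={a@B1, c@B1, d@B1, f@B3}
  B4:  IN={a@B1, c@B1, d@B1, f@B3}  OUT={a@B4, c@B1, d@B1, f@B3}
  B5:  IN={a@B4, c@B1, d@B1, f@B3}  OUT={a@B5, c@B5, d@B1, f@B3}

Merge at B3: IN[B3] = OUT[B2] = {a@B1, c@B1, d@B1, f@B0}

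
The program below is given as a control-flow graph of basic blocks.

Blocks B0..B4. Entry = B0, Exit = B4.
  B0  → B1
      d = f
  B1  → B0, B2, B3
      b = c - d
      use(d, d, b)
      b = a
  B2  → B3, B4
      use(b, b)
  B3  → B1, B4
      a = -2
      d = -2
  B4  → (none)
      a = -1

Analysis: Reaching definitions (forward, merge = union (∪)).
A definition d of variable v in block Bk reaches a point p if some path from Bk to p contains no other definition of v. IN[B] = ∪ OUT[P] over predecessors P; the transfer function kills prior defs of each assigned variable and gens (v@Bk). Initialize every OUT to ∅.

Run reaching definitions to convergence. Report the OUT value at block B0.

Answer: {a@B3, b@B1, d@B0}

Trace:
Converged values:
  B0:   IN={a@B3, b@B1, d@B0, d@B3}   OUT={a@B3, b@B1, d@B0}
  B1:   IN={a@B3, b@B1, d@B0, d@B3}   OUT={a@B3, b@B1, d@B0, d@B3}
  B2:   IN={a@B3, b@B1, d@B0, d@B3}   OUT={a@B3, b@B1, d@B0, d@B3}
  B3:   IN={a@B3, b@B1, d@B0, d@B3}   OUT={a@B3, b@B1, d@B3}
  B4:   IN={a@B3, b@B1, d@B0, d@B3}   OUT={a@B4, b@B1, d@B0, d@B3}

Merge at B0 (entry node, so the boundary value {} is joined with the incoming edge(s)): IN[B0] = {} ⊔ OUT[B1] = {a@B3, b@B1, d@B0, d@B3}
Applying B0's transfer function to that IN value gives OUT[B0] (row B0 above).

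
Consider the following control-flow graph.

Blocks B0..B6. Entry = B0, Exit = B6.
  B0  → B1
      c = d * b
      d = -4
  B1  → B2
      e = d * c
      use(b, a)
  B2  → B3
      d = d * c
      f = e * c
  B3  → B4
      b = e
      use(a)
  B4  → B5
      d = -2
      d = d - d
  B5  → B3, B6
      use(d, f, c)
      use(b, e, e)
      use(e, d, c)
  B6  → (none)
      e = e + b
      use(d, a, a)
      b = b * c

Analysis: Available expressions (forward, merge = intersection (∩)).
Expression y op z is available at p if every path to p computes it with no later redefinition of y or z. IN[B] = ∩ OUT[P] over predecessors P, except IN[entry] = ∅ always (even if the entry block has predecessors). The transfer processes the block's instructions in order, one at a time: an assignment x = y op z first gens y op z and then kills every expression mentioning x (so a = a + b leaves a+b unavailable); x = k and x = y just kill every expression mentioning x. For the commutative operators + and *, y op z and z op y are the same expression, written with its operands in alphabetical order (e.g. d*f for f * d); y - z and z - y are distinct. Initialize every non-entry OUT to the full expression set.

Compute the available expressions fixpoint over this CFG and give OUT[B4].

Answer: {c*e}

Working:
Per-block solution:
  B0: | IN={} | OUT={}
  B1: | IN={} | OUT={c*d}
  B2: | IN={c*d} | OUT={c*e}
  B3: | IN={c*e} | OUT={c*e}
  B4: | IN={c*e} | OUT={c*e}
  B5: | IN={c*e} | OUT={c*e}
  B6: | IN={c*e} | OUT={}

Merge at B4: IN[B4] = OUT[B3] = {c*e}
Applying B4's transfer function to that IN value gives OUT[B4] (row B4 above).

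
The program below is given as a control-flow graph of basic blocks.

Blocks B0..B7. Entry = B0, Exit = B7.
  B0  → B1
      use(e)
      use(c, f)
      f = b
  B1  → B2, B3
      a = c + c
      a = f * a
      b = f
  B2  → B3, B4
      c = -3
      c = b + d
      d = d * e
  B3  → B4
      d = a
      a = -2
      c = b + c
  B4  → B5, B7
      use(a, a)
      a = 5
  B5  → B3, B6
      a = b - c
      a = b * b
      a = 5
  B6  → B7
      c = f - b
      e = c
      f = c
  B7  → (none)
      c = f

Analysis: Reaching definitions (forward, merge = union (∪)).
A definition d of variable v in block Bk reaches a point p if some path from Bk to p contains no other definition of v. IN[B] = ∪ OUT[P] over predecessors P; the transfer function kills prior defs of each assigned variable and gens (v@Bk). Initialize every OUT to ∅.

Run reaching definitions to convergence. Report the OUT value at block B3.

Answer: {a@B3, b@B1, c@B3, d@B3, f@B0}

Derivation:
Per-block solution:
  B0: | IN={} | OUT={f@B0}
  B1: | IN={f@B0} | OUT={a@B1, b@B1, f@B0}
  B2: | IN={a@B1, b@B1, f@B0} | OUT={a@B1, b@B1, c@B2, d@B2, f@B0}
  B3: | IN={a@B1, a@B5, b@B1, c@B2, c@B3, d@B2, d@B3, f@B0} | OUT={a@B3, b@B1, c@B3, d@B3, f@B0}
  B4: | IN={a@B1, a@B3, b@B1, c@B2, c@B3, d@B2, d@B3, f@B0} | OUT={a@B4, b@B1, c@B2, c@B3, d@B2, d@B3, f@B0}
  B5: | IN={a@B4, b@B1, c@B2, c@B3, d@B2, d@B3, f@B0} | OUT={a@B5, b@B1, c@B2, c@B3, d@B2, d@B3, f@B0}
  B6: | IN={a@B5, b@B1, c@B2, c@B3, d@B2, d@B3, f@B0} | OUT={a@B5, b@B1, c@B6, d@B2, d@B3, e@B6, f@B6}
  B7: | IN={a@B4, a@B5, b@B1, c@B2, c@B3, c@B6, d@B2, d@B3, e@B6, f@B0, f@B6} | OUT={a@B4, a@B5, b@B1, c@B7, d@B2, d@B3, e@B6, f@B0, f@B6}

Merge at B3: IN[B3] = OUT[B1] ⊔ OUT[B2] ⊔ OUT[B5] = {a@B1, a@B5, b@B1, c@B2, c@B3, d@B2, d@B3, f@B0}
Applying B3's transfer function to that IN value gives OUT[B3] (row B3 above).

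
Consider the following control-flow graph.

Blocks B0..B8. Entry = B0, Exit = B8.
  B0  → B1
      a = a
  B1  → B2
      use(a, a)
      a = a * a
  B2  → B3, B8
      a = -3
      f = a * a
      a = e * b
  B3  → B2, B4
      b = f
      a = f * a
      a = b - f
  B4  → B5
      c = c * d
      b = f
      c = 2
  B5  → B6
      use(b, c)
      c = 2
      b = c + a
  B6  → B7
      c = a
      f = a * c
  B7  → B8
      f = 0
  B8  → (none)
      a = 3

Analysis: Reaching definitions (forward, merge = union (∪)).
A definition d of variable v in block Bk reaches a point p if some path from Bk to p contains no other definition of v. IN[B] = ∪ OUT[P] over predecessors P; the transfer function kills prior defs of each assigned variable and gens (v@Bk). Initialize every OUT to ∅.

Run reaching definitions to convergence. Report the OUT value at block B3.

Answer: {a@B3, b@B3, f@B2}

Working:
Converged values:
  B0: | IN={} | OUT={a@B0}
  B1: | IN={a@B0} | OUT={a@B1}
  B2: | IN={a@B1, a@B3, b@B3, f@B2} | OUT={a@B2, b@B3, f@B2}
  B3: | IN={a@B2, b@B3, f@B2} | OUT={a@B3, b@B3, f@B2}
  B4: | IN={a@B3, b@B3, f@B2} | OUT={a@B3, b@B4, c@B4, f@B2}
  B5: | IN={a@B3, b@B4, c@B4, f@B2} | OUT={a@B3, b@B5, c@B5, f@B2}
  B6: | IN={a@B3, b@B5, c@B5, f@B2} | OUT={a@B3, b@B5, c@B6, f@B6}
  B7: | IN={a@B3, b@B5, c@B6, f@B6} | OUT={a@B3, b@B5, c@B6, f@B7}
  B8: | IN={a@B2, a@B3, b@B3, b@B5, c@B6, f@B2, f@B7} | OUT={a@B8, b@B3, b@B5, c@B6, f@B2, f@B7}

Merge at B3: IN[B3] = OUT[B2] = {a@B2, b@B3, f@B2}
Applying B3's transfer function to that IN value gives OUT[B3] (row B3 above).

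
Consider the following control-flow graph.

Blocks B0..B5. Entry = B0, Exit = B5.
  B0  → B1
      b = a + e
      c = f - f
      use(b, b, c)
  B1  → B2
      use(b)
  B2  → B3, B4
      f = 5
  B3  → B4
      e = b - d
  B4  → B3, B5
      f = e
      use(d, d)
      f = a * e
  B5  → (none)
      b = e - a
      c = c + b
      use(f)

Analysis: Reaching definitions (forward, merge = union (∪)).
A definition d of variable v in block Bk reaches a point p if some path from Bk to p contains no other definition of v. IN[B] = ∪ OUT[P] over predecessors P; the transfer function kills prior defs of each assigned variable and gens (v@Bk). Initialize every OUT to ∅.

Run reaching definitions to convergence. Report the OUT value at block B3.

Converged values:
  B0:   IN={}   OUT={b@B0, c@B0}
  B1:   IN={b@B0, c@B0}   OUT={b@B0, c@B0}
  B2:   IN={b@B0, c@B0}   OUT={b@B0, c@B0, f@B2}
  B3:   IN={b@B0, c@B0, e@B3, f@B2, f@B4}   OUT={b@B0, c@B0, e@B3, f@B2, f@B4}
  B4:   IN={b@B0, c@B0, e@B3, f@B2, f@B4}   OUT={b@B0, c@B0, e@B3, f@B4}
  B5:   IN={b@B0, c@B0, e@B3, f@B4}   OUT={b@B5, c@B5, e@B3, f@B4}

Merge at B3: IN[B3] = OUT[B2] ⊔ OUT[B4] = {b@B0, c@B0, e@B3, f@B2, f@B4}
Applying B3's transfer function to that IN value gives OUT[B3] (row B3 above).

Answer: {b@B0, c@B0, e@B3, f@B2, f@B4}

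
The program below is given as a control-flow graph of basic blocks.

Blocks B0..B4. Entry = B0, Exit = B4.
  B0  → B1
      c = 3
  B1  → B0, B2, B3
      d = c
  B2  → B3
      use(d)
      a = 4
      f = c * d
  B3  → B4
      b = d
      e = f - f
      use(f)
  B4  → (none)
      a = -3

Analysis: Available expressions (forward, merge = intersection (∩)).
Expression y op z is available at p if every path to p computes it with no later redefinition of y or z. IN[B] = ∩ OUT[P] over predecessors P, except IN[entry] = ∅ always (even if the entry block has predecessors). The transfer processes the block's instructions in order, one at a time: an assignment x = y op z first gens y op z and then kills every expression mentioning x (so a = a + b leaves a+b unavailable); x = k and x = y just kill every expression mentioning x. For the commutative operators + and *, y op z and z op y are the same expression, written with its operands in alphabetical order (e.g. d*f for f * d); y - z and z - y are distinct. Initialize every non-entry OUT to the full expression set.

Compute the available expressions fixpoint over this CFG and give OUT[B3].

Answer: {f-f}

Derivation:
Fixpoint table:
  B0: | IN={} | OUT={}
  B1: | IN={} | OUT={}
  B2: | IN={} | OUT={c*d}
  B3: | IN={} | OUT={f-f}
  B4: | IN={f-f} | OUT={f-f}

Merge at B3: IN[B3] = OUT[B1] ∩ OUT[B2] = {}
Applying B3's transfer function to that IN value gives OUT[B3] (row B3 above).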